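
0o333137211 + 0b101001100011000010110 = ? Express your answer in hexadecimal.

0x381849f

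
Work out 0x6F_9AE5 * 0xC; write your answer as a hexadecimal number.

0x53B42BC

Multiply each base-16 digit by 12, carrying:
  5×12 = 60 → write C carry 3
  E×12+3 = 171 → write B carry 10
  A×12+10 = 130 → write 2 carry 8
  9×12+8 = 116 → write 4 carry 7
  F×12+7 = 187 → write B carry 11
  6×12+11 = 83 → write 3 carry 5
  remaining carry: 5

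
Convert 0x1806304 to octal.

Expand each hex digit to 4 bits: 1=0001 8=1000 0=0000 6=0110 3=0011 0=0000 4=0100.
Group the bits in threes: 001 100 000 000 110 001 100 000 100 → 140061404.

0o140061404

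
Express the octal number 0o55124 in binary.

0b101101001010100

Each octal digit is 3 bits: 5=101 5=101 1=001 2=010 4=100.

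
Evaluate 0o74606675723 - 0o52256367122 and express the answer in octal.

0o22330306601

Subtract column by column in base 8:
  3-2 → 1
  2-2 → 0
  7-1 → 6
  5-7 → 6 (borrow)
  7-6-1 → 0
  6-3 → 3
  6-6 → 0
  0-5 → 3 (borrow)
  6-2-1 → 3
  4-2 → 2
  7-5 → 2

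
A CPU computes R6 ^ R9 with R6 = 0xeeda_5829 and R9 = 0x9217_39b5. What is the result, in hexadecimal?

0x7ccd619c

XOR each hex digit independently (no carries):
  e^9=7, e^2=c, d^1=c, a^7=d, 5^3=6, 8^9=1, 2^b=9, 9^5=c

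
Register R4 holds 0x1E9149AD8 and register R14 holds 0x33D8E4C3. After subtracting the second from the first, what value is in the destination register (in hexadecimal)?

Subtract column by column in base 16:
  8-3 → 5
  D-C → 1
  A-4 → 6
  9-E → B (borrow)
  4-8-1 → B (borrow)
  1-D-1 → 3 (borrow)
  9-3-1 → 5
  E-3 → B
  1-0 → 1

0x1B53BB615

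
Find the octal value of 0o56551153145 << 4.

4 bits is not a whole number of base-8 digits; in binary: 101110101101001001101011001100101 << 4 = 1011101011010010011010110011001010000.

0o1353223263120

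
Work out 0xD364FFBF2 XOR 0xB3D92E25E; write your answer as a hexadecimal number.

0x60BDD19AC

XOR each hex digit independently (no carries):
  D^B=6, 3^3=0, 6^D=B, 4^9=D, F^2=D, F^E=1, B^2=9, F^5=A, 2^E=C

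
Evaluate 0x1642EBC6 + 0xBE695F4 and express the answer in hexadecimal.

Add column by column in base 16, right to left:
  6+4 = A
  C+F = B carry 1
  B+5+1 = 1 carry 1
  E+9+1 = 8 carry 1
  2+6+1 = 9
  4+E = 2 carry 1
  6+B+1 = 2 carry 1
  1+0+1 = 2

0x222981BA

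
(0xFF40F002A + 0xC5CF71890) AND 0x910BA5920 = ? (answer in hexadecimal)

0x810021820

Add column by column in base 16, right to left:
  A+0 = A
  2+9 = B
  0+8 = 8
  0+1 = 1
  F+7 = 6 carry 1
  0+F+1 = 0 carry 1
  4+C+1 = 1 carry 1
  F+5+1 = 5 carry 1
  F+C+1 = C carry 1
  final carry 1
Sum = 0x1C510618BA; now AND with 0x910BA5920:
  1&0=0, C&9=8, 5&1=1, 1&0=0, 0&B=0, 6&A=2, 1&5=1, 8&9=8, B&2=2, A&0=0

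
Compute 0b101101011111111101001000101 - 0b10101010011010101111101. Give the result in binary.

Subtract column by column in base 2:
  1-1 → 0
  0-0 → 0
  1-1 → 0
  0-1 → 1 (borrow)
  0-1-1 → 0 (borrow)
  0-1-1 → 0 (borrow)
  1-1-1 → 1 (borrow)
  0-0-1 → 1 (borrow)
  0-1-1 → 0 (borrow)
  1-0-1 → 0
  0-1 → 1 (borrow)
  1-0-1 → 0
  1-1 → 0
  1-1 → 0
  1-0 → 1
  1-0 → 1
  1-1 → 0
  1-0 → 1
  1-1 → 0
  1-0 → 1
  0-1 → 1 (borrow)
  1-0-1 → 0
  0-1 → 1 (borrow)
  1-0-1 → 0
  1-0 → 1
  0-0 → 0
  1-0 → 1

0b101010110101100010011001000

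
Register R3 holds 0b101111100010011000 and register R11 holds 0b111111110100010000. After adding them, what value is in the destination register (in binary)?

Add column by column in base 2, right to left:
  0+0 = 0
  0+0 = 0
  0+0 = 0
  1+0 = 1
  1+1 = 0 carry 1
  0+0+1 = 1
  0+0 = 0
  1+0 = 1
  0+1 = 1
  0+0 = 0
  0+1 = 1
  1+1 = 0 carry 1
  1+1+1 = 1 carry 1
  1+1+1 = 1 carry 1
  1+1+1 = 1 carry 1
  1+1+1 = 1 carry 1
  0+1+1 = 0 carry 1
  1+1+1 = 1 carry 1
  final carry 1

0b1101111010110101000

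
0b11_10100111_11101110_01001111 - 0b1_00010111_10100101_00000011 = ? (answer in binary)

Subtract column by column in base 2:
  1-1 → 0
  1-1 → 0
  1-0 → 1
  1-0 → 1
  0-0 → 0
  0-0 → 0
  1-0 → 1
  0-0 → 0
  0-1 → 1 (borrow)
  1-0-1 → 0
  1-1 → 0
  1-0 → 1
  0-0 → 0
  1-1 → 0
  1-0 → 1
  1-1 → 0
  1-1 → 0
  1-1 → 0
  1-1 → 0
  0-0 → 0
  0-1 → 1 (borrow)
  1-0-1 → 0
  0-0 → 0
  1-0 → 1
  1-1 → 0
  1-0 → 1

0b10100100000100100101001100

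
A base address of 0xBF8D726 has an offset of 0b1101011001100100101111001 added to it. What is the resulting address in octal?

0xBF8D726 = 0o1376153446 in octal.
0b1101011001100100101111001 = 0o153144571 in octal.
Add column by column in base 8, right to left:
  6+1 = 7
  4+7 = 3 carry 1
  4+5+1 = 2 carry 1
  3+4+1 = 0 carry 1
  5+4+1 = 2 carry 1
  1+1+1 = 3
  6+3 = 1 carry 1
  7+5+1 = 5 carry 1
  3+1+1 = 5
  1+0 = 1

0o1551320237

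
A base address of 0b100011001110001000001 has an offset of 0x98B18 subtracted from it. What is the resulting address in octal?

0o2010451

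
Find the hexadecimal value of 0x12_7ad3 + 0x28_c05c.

Add column by column in base 16, right to left:
  3+c = f
  d+5 = 2 carry 1
  a+0+1 = b
  7+c = 3 carry 1
  2+8+1 = b
  1+2 = 3

0x3b3b2f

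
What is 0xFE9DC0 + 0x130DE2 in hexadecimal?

Add column by column in base 16, right to left:
  0+2 = 2
  C+E = A carry 1
  D+D+1 = B carry 1
  9+0+1 = A
  E+3 = 1 carry 1
  F+1+1 = 1 carry 1
  final carry 1

0x111ABA2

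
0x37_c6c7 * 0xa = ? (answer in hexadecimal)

Multiply each base-16 digit by 10, carrying:
  7×10 = 70 → write 6 carry 4
  c×10+4 = 124 → write c carry 7
  6×10+7 = 67 → write 3 carry 4
  c×10+4 = 124 → write c carry 7
  7×10+7 = 77 → write d carry 4
  3×10+4 = 34 → write 2 carry 2
  remaining carry: 2

0x22dc3c6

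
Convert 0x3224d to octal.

Expand each hex digit to 4 bits: 3=0011 2=0010 2=0010 4=0100 d=1101.
Group the bits in threes: 110 010 001 001 001 101 → 621115.

0o621115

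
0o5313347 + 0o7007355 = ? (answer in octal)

Add column by column in base 8, right to left:
  7+5 = 4 carry 1
  4+5+1 = 2 carry 1
  3+3+1 = 7
  3+7 = 2 carry 1
  1+0+1 = 2
  3+0 = 3
  5+7 = 4 carry 1
  final carry 1

0o14322724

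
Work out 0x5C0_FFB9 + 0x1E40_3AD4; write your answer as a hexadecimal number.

0x24013A8D

Add column by column in base 16, right to left:
  9+4 = D
  B+D = 8 carry 1
  F+A+1 = A carry 1
  F+3+1 = 3 carry 1
  0+0+1 = 1
  C+4 = 0 carry 1
  5+E+1 = 4 carry 1
  0+1+1 = 2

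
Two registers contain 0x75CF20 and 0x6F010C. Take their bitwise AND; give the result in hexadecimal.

AND each hex digit independently (no carries):
  7&6=6, 5&F=5, C&0=0, F&1=1, 2&0=0, 0&C=0

0x650100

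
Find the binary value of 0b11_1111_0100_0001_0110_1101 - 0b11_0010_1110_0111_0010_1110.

Subtract column by column in base 2:
  1-0 → 1
  0-1 → 1 (borrow)
  1-1-1 → 1 (borrow)
  1-1-1 → 1 (borrow)
  0-0-1 → 1 (borrow)
  1-1-1 → 1 (borrow)
  1-0-1 → 0
  0-0 → 0
  1-1 → 0
  0-1 → 1 (borrow)
  0-1-1 → 0 (borrow)
  0-0-1 → 1 (borrow)
  0-0-1 → 1 (borrow)
  0-1-1 → 0 (borrow)
  1-1-1 → 1 (borrow)
  0-1-1 → 0 (borrow)
  1-0-1 → 0
  1-1 → 0
  1-0 → 1
  1-0 → 1
  1-1 → 0
  1-1 → 0

0b11000101101000111111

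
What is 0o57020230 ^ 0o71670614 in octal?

0o26650424

XOR each oct digit independently (no carries):
  5^7=2, 7^1=6, 0^6=6, 2^7=5, 0^0=0, 2^6=4, 3^1=2, 0^4=4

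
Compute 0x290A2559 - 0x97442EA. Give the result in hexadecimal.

Subtract column by column in base 16:
  9-A → F (borrow)
  5-E-1 → 6 (borrow)
  5-2-1 → 2
  2-4 → E (borrow)
  A-4-1 → 5
  0-7 → 9 (borrow)
  9-9-1 → F (borrow)
  2-0-1 → 1

0x1F95E26F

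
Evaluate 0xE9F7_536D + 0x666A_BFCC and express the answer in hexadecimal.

Add column by column in base 16, right to left:
  D+C = 9 carry 1
  6+C+1 = 3 carry 1
  3+F+1 = 3 carry 1
  5+B+1 = 1 carry 1
  7+A+1 = 2 carry 1
  F+6+1 = 6 carry 1
  9+6+1 = 0 carry 1
  E+6+1 = 5 carry 1
  final carry 1

0x150621339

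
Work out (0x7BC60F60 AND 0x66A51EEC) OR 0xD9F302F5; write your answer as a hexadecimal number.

0xFBF70EF5

0x7BC60F60 AND 0x66A51EEC = 0x62840E60.
Then OR with 0xD9F302F5.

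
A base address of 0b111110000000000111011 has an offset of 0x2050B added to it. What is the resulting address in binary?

0b1000010000010101000110

0x2050B = 0b100000010100001011 in binary.
Add column by column in base 2, right to left:
  1+1 = 0 carry 1
  1+1+1 = 1 carry 1
  0+0+1 = 1
  1+1 = 0 carry 1
  1+0+1 = 0 carry 1
  1+0+1 = 0 carry 1
  0+0+1 = 1
  0+0 = 0
  0+1 = 1
  0+0 = 0
  0+1 = 1
  0+0 = 0
  0+0 = 0
  0+0 = 0
  0+0 = 0
  0+0 = 0
  1+0 = 1
  1+1 = 0 carry 1
  1+0+1 = 0 carry 1
  1+0+1 = 0 carry 1
  1+0+1 = 0 carry 1
  final carry 1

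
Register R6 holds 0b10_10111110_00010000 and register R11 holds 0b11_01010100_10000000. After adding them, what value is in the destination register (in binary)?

0b1100001001010010000

Add column by column in base 2, right to left:
  0+0 = 0
  0+0 = 0
  0+0 = 0
  0+0 = 0
  1+0 = 1
  0+0 = 0
  0+0 = 0
  0+1 = 1
  0+0 = 0
  1+0 = 1
  1+1 = 0 carry 1
  1+0+1 = 0 carry 1
  1+1+1 = 1 carry 1
  1+0+1 = 0 carry 1
  0+1+1 = 0 carry 1
  1+0+1 = 0 carry 1
  0+1+1 = 0 carry 1
  1+1+1 = 1 carry 1
  final carry 1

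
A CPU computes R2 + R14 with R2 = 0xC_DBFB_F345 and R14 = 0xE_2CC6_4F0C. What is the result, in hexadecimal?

Add column by column in base 16, right to left:
  5+C = 1 carry 1
  4+0+1 = 5
  3+F = 2 carry 1
  F+4+1 = 4 carry 1
  B+6+1 = 2 carry 1
  F+C+1 = C carry 1
  B+C+1 = 8 carry 1
  D+2+1 = 0 carry 1
  C+E+1 = B carry 1
  final carry 1

0x1B08C24251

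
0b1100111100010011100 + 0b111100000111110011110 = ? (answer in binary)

Add column by column in base 2, right to left:
  0+0 = 0
  0+1 = 1
  1+1 = 0 carry 1
  1+1+1 = 1 carry 1
  1+1+1 = 1 carry 1
  0+0+1 = 1
  0+0 = 0
  1+1 = 0 carry 1
  0+1+1 = 0 carry 1
  0+1+1 = 0 carry 1
  0+1+1 = 0 carry 1
  1+1+1 = 1 carry 1
  1+0+1 = 0 carry 1
  1+0+1 = 0 carry 1
  1+0+1 = 0 carry 1
  0+0+1 = 1
  0+0 = 0
  1+1 = 0 carry 1
  1+1+1 = 1 carry 1
  0+1+1 = 0 carry 1
  0+1+1 = 0 carry 1
  final carry 1

0b1001001000100000111010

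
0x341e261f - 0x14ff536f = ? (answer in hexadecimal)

0x1f1ed2b0

Subtract column by column in base 16:
  f-f → 0
  1-6 → b (borrow)
  6-3-1 → 2
  2-5 → d (borrow)
  e-f-1 → e (borrow)
  1-f-1 → 1 (borrow)
  4-4-1 → f (borrow)
  3-1-1 → 1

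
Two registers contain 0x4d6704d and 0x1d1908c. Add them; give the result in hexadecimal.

0x6a800d9

Add column by column in base 16, right to left:
  d+c = 9 carry 1
  4+8+1 = d
  0+0 = 0
  7+9 = 0 carry 1
  6+1+1 = 8
  d+d = a carry 1
  4+1+1 = 6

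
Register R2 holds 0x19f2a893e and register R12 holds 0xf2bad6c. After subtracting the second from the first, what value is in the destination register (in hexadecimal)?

Subtract column by column in base 16:
  e-c → 2
  3-6 → d (borrow)
  9-d-1 → b (borrow)
  8-a-1 → d (borrow)
  a-b-1 → e (borrow)
  2-2-1 → f (borrow)
  f-f-1 → f (borrow)
  9-0-1 → 8
  1-0 → 1

0x18ffedbd2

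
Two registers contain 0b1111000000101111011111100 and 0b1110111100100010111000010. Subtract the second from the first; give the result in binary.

Subtract column by column in base 2:
  0-0 → 0
  0-1 → 1 (borrow)
  1-0-1 → 0
  1-0 → 1
  1-0 → 1
  1-0 → 1
  1-1 → 0
  1-1 → 0
  0-1 → 1 (borrow)
  1-0-1 → 0
  1-1 → 0
  1-0 → 1
  1-0 → 1
  0-0 → 0
  1-1 → 0
  0-0 → 0
  0-0 → 0
  0-1 → 1 (borrow)
  0-1-1 → 0 (borrow)
  0-1-1 → 0 (borrow)
  0-1-1 → 0 (borrow)
  1-0-1 → 0
  1-1 → 0
  1-1 → 0
  1-1 → 0

0b100001100100111010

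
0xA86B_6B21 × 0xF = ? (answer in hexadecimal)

Multiply each base-16 digit by 15, carrying:
  1×15 = 15 → write F
  2×15 = 30 → write E carry 1
  B×15+1 = 166 → write 6 carry 10
  6×15+10 = 100 → write 4 carry 6
  B×15+6 = 171 → write B carry 10
  6×15+10 = 100 → write 4 carry 6
  8×15+6 = 126 → write E carry 7
  A×15+7 = 157 → write D carry 9
  remaining carry: 9

0x9DE4B46EF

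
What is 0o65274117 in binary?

Each octal digit is 3 bits: 6=110 5=101 2=010 7=111 4=100 1=001 1=001 7=111.

0b110101010111100001001111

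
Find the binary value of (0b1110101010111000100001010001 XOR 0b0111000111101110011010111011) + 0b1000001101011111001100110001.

0b10001111010110110001000011011

First 0b1110101010111000100001010001 XOR 0b0111000111101110011010111011 = 0b1001101101010110111011101010.
Add column by column in base 2, right to left:
  0+1 = 1
  1+0 = 1
  0+0 = 0
  1+0 = 1
  0+1 = 1
  1+1 = 0 carry 1
  1+0+1 = 0 carry 1
  1+0+1 = 0 carry 1
  0+1+1 = 0 carry 1
  1+1+1 = 1 carry 1
  1+0+1 = 0 carry 1
  1+0+1 = 0 carry 1
  0+1+1 = 0 carry 1
  1+1+1 = 1 carry 1
  1+1+1 = 1 carry 1
  0+1+1 = 0 carry 1
  1+1+1 = 1 carry 1
  0+0+1 = 1
  1+1 = 0 carry 1
  0+0+1 = 1
  1+1 = 0 carry 1
  1+1+1 = 1 carry 1
  0+0+1 = 1
  1+0 = 1
  1+0 = 1
  0+0 = 0
  0+0 = 0
  1+1 = 0 carry 1
  final carry 1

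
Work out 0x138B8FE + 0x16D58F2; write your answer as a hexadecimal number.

Add column by column in base 16, right to left:
  E+2 = 0 carry 1
  F+F+1 = F carry 1
  8+8+1 = 1 carry 1
  B+5+1 = 1 carry 1
  8+D+1 = 6 carry 1
  3+6+1 = A
  1+1 = 2

0x2A611F0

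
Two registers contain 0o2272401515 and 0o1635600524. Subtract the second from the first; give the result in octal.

0o434600771

Subtract column by column in base 8:
  5-4 → 1
  1-2 → 7 (borrow)
  5-5-1 → 7 (borrow)
  1-0-1 → 0
  0-0 → 0
  4-6 → 6 (borrow)
  2-5-1 → 4 (borrow)
  7-3-1 → 3
  2-6 → 4 (borrow)
  2-1-1 → 0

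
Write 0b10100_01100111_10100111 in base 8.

0o5063647

Group the bits in threes: 101 000 110 011 110 100 111 → 5063647.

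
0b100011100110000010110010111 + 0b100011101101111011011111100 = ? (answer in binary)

Add column by column in base 2, right to left:
  1+0 = 1
  1+0 = 1
  1+1 = 0 carry 1
  0+1+1 = 0 carry 1
  1+1+1 = 1 carry 1
  0+1+1 = 0 carry 1
  0+1+1 = 0 carry 1
  1+1+1 = 1 carry 1
  1+0+1 = 0 carry 1
  0+1+1 = 0 carry 1
  1+1+1 = 1 carry 1
  0+0+1 = 1
  0+1 = 1
  0+1 = 1
  0+1 = 1
  0+1 = 1
  1+0 = 1
  1+1 = 0 carry 1
  0+1+1 = 0 carry 1
  0+0+1 = 1
  1+1 = 0 carry 1
  1+1+1 = 1 carry 1
  1+1+1 = 1 carry 1
  0+0+1 = 1
  0+0 = 0
  0+0 = 0
  1+1 = 0 carry 1
  final carry 1

0b1000111010011111110010010011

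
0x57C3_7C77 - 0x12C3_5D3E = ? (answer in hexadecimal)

Subtract column by column in base 16:
  7-E → 9 (borrow)
  7-3-1 → 3
  C-D → F (borrow)
  7-5-1 → 1
  3-3 → 0
  C-C → 0
  7-2 → 5
  5-1 → 4

0x45001F39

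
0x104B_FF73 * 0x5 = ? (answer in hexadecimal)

Multiply each base-16 digit by 5, carrying:
  3×5 = 15 → write F
  7×5 = 35 → write 3 carry 2
  F×5+2 = 77 → write D carry 4
  F×5+4 = 79 → write F carry 4
  B×5+4 = 59 → write B carry 3
  4×5+3 = 23 → write 7 carry 1
  0×5+1 = 1 → write 1
  1×5 = 5 → write 5

0x517BFD3F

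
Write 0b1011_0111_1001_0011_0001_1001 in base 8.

0o55711431

Group the bits in threes: 101 101 111 001 001 100 011 001 → 55711431.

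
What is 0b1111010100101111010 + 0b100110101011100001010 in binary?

Add column by column in base 2, right to left:
  0+0 = 0
  1+1 = 0 carry 1
  0+0+1 = 1
  1+1 = 0 carry 1
  1+0+1 = 0 carry 1
  1+0+1 = 0 carry 1
  1+0+1 = 0 carry 1
  0+0+1 = 1
  1+1 = 0 carry 1
  0+1+1 = 0 carry 1
  0+1+1 = 0 carry 1
  1+0+1 = 0 carry 1
  0+1+1 = 0 carry 1
  1+0+1 = 0 carry 1
  0+1+1 = 0 carry 1
  1+0+1 = 0 carry 1
  1+1+1 = 1 carry 1
  1+1+1 = 1 carry 1
  1+0+1 = 0 carry 1
  0+0+1 = 1
  0+1 = 1

0b110110000000010000100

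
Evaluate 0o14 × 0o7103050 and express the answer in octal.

Multiply each base-8 digit by 12, carrying:
  0×12 = 0 → write 0
  5×12 = 60 → write 4 carry 7
  0×12+7 = 7 → write 7
  3×12 = 36 → write 4 carry 4
  0×12+4 = 4 → write 4
  1×12 = 12 → write 4 carry 1
  7×12+1 = 85 → write 5 carry 10
  remaining carry: 12

0o125444740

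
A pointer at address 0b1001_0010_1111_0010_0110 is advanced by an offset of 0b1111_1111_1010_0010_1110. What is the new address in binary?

0b110010010100101010100

Add column by column in base 2, right to left:
  0+0 = 0
  1+1 = 0 carry 1
  1+1+1 = 1 carry 1
  0+1+1 = 0 carry 1
  0+0+1 = 1
  1+1 = 0 carry 1
  0+0+1 = 1
  0+0 = 0
  1+0 = 1
  1+1 = 0 carry 1
  1+0+1 = 0 carry 1
  1+1+1 = 1 carry 1
  0+1+1 = 0 carry 1
  1+1+1 = 1 carry 1
  0+1+1 = 0 carry 1
  0+1+1 = 0 carry 1
  1+1+1 = 1 carry 1
  0+1+1 = 0 carry 1
  0+1+1 = 0 carry 1
  1+1+1 = 1 carry 1
  final carry 1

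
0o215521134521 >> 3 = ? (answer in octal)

Shifting right by 3 bits = 1 oct digit: drop the last 1.

0o21552113452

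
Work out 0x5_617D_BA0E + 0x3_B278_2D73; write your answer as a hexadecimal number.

0x913F5E781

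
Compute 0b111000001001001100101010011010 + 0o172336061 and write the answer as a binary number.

0o172336061 = 0b1111010011011110000110001 in binary.
Add column by column in base 2, right to left:
  0+1 = 1
  1+0 = 1
  0+0 = 0
  1+0 = 1
  1+1 = 0 carry 1
  0+1+1 = 0 carry 1
  0+0+1 = 1
  1+0 = 1
  0+0 = 0
  1+0 = 1
  0+1 = 1
  1+1 = 0 carry 1
  0+1+1 = 0 carry 1
  0+1+1 = 0 carry 1
  1+0+1 = 0 carry 1
  1+1+1 = 1 carry 1
  0+1+1 = 0 carry 1
  0+0+1 = 1
  1+0 = 1
  0+1 = 1
  0+0 = 0
  1+1 = 0 carry 1
  0+1+1 = 0 carry 1
  0+1+1 = 0 carry 1
  0+1+1 = 0 carry 1
  0+0+1 = 1
  0+0 = 0
  1+0 = 1
  1+0 = 1
  1+0 = 1

0b111010000011101000011011001011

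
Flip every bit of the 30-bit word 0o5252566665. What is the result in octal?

Each oct digit d becomes 7−d:
  5→2, 2→5, 5→2, 2→5, 5→2, 6→1, 6→1, 6→1, 6→1, 5→2

0o2525211112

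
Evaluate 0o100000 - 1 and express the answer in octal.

The trailing 5 digits are 0, so subtracting 1 borrows through: they become 7 and the next digit up decrements.

0o77777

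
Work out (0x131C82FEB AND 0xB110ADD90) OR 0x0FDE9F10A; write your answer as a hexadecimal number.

0x131C82FEB AND 0xB110ADD90 = 0x111080D80.
Then OR with 0x0FDE9F10A.

0x1FDE9FD8A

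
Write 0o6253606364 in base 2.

0b110010101011110000110011110100

Each octal digit is 3 bits: 6=110 2=010 5=101 3=011 6=110 0=000 6=110 3=011 6=110 4=100.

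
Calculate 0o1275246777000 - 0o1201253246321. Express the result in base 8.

0o73773530457

Subtract column by column in base 8:
  0-1 → 7 (borrow)
  0-2-1 → 5 (borrow)
  0-3-1 → 4 (borrow)
  7-6-1 → 0
  7-4 → 3
  7-2 → 5
  6-3 → 3
  4-5 → 7 (borrow)
  2-2-1 → 7 (borrow)
  5-1-1 → 3
  7-0 → 7
  2-2 → 0
  1-1 → 0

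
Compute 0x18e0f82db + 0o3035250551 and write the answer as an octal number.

0o64641152104

0x18e0f82db = 0o61603701333 in octal.
Add column by column in base 8, right to left:
  3+1 = 4
  3+5 = 0 carry 1
  3+5+1 = 1 carry 1
  1+0+1 = 2
  0+5 = 5
  7+2 = 1 carry 1
  3+5+1 = 1 carry 1
  0+3+1 = 4
  6+0 = 6
  1+3 = 4
  6+0 = 6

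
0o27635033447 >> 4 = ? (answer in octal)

0o1371641562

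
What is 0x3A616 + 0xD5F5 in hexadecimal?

0x47C0B

Add column by column in base 16, right to left:
  6+5 = B
  1+F = 0 carry 1
  6+5+1 = C
  A+D = 7 carry 1
  3+0+1 = 4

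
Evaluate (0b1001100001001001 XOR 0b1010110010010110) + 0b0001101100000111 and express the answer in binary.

0b100111111100110

First 0b1001100001001001 XOR 0b1010110010010110 = 0b0011010011011111.
Add column by column in base 2, right to left:
  1+1 = 0 carry 1
  1+1+1 = 1 carry 1
  1+1+1 = 1 carry 1
  1+0+1 = 0 carry 1
  1+0+1 = 0 carry 1
  0+0+1 = 1
  1+0 = 1
  1+0 = 1
  0+1 = 1
  0+1 = 1
  1+0 = 1
  0+1 = 1
  1+1 = 0 carry 1
  1+0+1 = 0 carry 1
  final carry 1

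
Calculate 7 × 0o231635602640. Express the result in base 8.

Multiply each base-8 digit by 7, carrying:
  0×7 = 0 → write 0
  4×7 = 28 → write 4 carry 3
  6×7+3 = 45 → write 5 carry 5
  2×7+5 = 19 → write 3 carry 2
  0×7+2 = 2 → write 2
  6×7 = 42 → write 2 carry 5
  5×7+5 = 40 → write 0 carry 5
  3×7+5 = 26 → write 2 carry 3
  6×7+3 = 45 → write 5 carry 5
  1×7+5 = 12 → write 4 carry 1
  3×7+1 = 22 → write 6 carry 2
  2×7+2 = 16 → write 0 carry 2
  remaining carry: 2

0o2064520223540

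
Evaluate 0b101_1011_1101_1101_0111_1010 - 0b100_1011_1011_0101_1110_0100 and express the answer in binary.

Subtract column by column in base 2:
  0-0 → 0
  1-0 → 1
  0-1 → 1 (borrow)
  1-0-1 → 0
  1-0 → 1
  1-1 → 0
  1-1 → 0
  0-1 → 1 (borrow)
  1-1-1 → 1 (borrow)
  0-0-1 → 1 (borrow)
  1-1-1 → 1 (borrow)
  1-0-1 → 0
  1-1 → 0
  0-1 → 1 (borrow)
  1-0-1 → 0
  1-1 → 0
  1-1 → 0
  1-1 → 0
  0-0 → 0
  1-1 → 0
  1-0 → 1
  0-0 → 0
  1-1 → 0

0b100000010011110010110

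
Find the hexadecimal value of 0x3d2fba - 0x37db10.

0x554aa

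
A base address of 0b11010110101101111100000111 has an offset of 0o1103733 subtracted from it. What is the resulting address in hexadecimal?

0x356572C

0b11010110101101111100000111 = 0x35ADF07 in hexadecimal.
0o1103733 = 0x487DB in hexadecimal.
Subtract column by column in base 16:
  7-B → C (borrow)
  0-D-1 → 2 (borrow)
  F-7-1 → 7
  D-8 → 5
  A-4 → 6
  5-0 → 5
  3-0 → 3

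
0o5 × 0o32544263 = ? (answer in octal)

0o205365577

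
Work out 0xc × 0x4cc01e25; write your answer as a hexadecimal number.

0x3990169bc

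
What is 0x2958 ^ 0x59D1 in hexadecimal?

XOR each hex digit independently (no carries):
  2^5=7, 9^9=0, 5^D=8, 8^1=9

0x7089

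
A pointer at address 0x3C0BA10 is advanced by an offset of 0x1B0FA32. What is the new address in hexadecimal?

0x571B442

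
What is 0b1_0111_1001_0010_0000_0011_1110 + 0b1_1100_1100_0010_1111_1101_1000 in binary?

Add column by column in base 2, right to left:
  0+0 = 0
  1+0 = 1
  1+0 = 1
  1+1 = 0 carry 1
  1+1+1 = 1 carry 1
  1+0+1 = 0 carry 1
  0+1+1 = 0 carry 1
  0+1+1 = 0 carry 1
  0+1+1 = 0 carry 1
  0+1+1 = 0 carry 1
  0+1+1 = 0 carry 1
  0+1+1 = 0 carry 1
  0+0+1 = 1
  1+1 = 0 carry 1
  0+0+1 = 1
  0+0 = 0
  1+0 = 1
  0+0 = 0
  0+1 = 1
  1+1 = 0 carry 1
  1+0+1 = 0 carry 1
  1+0+1 = 0 carry 1
  1+1+1 = 1 carry 1
  0+1+1 = 0 carry 1
  1+1+1 = 1 carry 1
  final carry 1

0b11010001010101000000010110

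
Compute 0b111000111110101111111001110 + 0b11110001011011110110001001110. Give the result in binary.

0b100101010011010100110000011100

Add column by column in base 2, right to left:
  0+0 = 0
  1+1 = 0 carry 1
  1+1+1 = 1 carry 1
  1+1+1 = 1 carry 1
  0+0+1 = 1
  0+0 = 0
  1+1 = 0 carry 1
  1+0+1 = 0 carry 1
  1+0+1 = 0 carry 1
  1+0+1 = 0 carry 1
  1+1+1 = 1 carry 1
  1+1+1 = 1 carry 1
  1+0+1 = 0 carry 1
  0+1+1 = 0 carry 1
  1+1+1 = 1 carry 1
  0+1+1 = 0 carry 1
  1+1+1 = 1 carry 1
  1+0+1 = 0 carry 1
  1+1+1 = 1 carry 1
  1+1+1 = 1 carry 1
  1+0+1 = 0 carry 1
  0+1+1 = 0 carry 1
  0+0+1 = 1
  0+0 = 0
  1+0 = 1
  1+1 = 0 carry 1
  1+1+1 = 1 carry 1
  0+1+1 = 0 carry 1
  0+1+1 = 0 carry 1
  final carry 1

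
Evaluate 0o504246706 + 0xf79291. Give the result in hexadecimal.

0o504246706 = 0x5114dc6 in hexadecimal.
Add column by column in base 16, right to left:
  6+1 = 7
  c+9 = 5 carry 1
  d+2+1 = 0 carry 1
  4+9+1 = e
  1+7 = 8
  1+f = 0 carry 1
  5+0+1 = 6

0x608e057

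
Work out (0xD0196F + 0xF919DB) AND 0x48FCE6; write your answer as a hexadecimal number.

Add column by column in base 16, right to left:
  F+B = A carry 1
  6+D+1 = 4 carry 1
  9+9+1 = 3 carry 1
  1+1+1 = 3
  0+9 = 9
  D+F = C carry 1
  final carry 1
Sum = 0x1C9334A; now AND with 0x48FCE6:
  1&0=0, C&4=4, 9&8=8, 3&F=3, 3&C=0, 4&E=4, A&6=2

0x483042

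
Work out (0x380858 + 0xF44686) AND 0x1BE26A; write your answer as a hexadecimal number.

0x8424A

Add column by column in base 16, right to left:
  8+6 = E
  5+8 = D
  8+6 = E
  0+4 = 4
  8+4 = C
  3+F = 2 carry 1
  final carry 1
Sum = 0x12C4EDE; now AND with 0x1BE26A:
  1&0=0, 2&1=0, C&B=8, 4&E=4, E&2=2, D&6=4, E&A=A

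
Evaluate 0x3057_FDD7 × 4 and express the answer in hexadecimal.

Multiply each base-16 digit by 4, carrying:
  7×4 = 28 → write C carry 1
  D×4+1 = 53 → write 5 carry 3
  D×4+3 = 55 → write 7 carry 3
  F×4+3 = 63 → write F carry 3
  7×4+3 = 31 → write F carry 1
  5×4+1 = 21 → write 5 carry 1
  0×4+1 = 1 → write 1
  3×4 = 12 → write C

0xC15FF75C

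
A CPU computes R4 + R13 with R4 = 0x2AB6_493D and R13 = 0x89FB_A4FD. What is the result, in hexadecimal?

Add column by column in base 16, right to left:
  D+D = A carry 1
  3+F+1 = 3 carry 1
  9+4+1 = E
  4+A = E
  6+B = 1 carry 1
  B+F+1 = B carry 1
  A+9+1 = 4 carry 1
  2+8+1 = B

0xB4B1EE3A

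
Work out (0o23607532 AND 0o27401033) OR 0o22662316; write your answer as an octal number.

0o23663336

0o23607532 AND 0o27401033 = 0o23401032.
Then OR with 0o22662316.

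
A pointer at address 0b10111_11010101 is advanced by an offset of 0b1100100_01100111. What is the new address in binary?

0b111110000111100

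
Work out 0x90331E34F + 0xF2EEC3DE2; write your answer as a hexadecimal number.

0x18321E2131

Add column by column in base 16, right to left:
  F+2 = 1 carry 1
  4+E+1 = 3 carry 1
  3+D+1 = 1 carry 1
  E+3+1 = 2 carry 1
  1+C+1 = E
  3+E = 1 carry 1
  3+E+1 = 2 carry 1
  0+2+1 = 3
  9+F = 8 carry 1
  final carry 1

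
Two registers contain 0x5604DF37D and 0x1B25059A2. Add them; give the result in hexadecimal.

Add column by column in base 16, right to left:
  D+2 = F
  7+A = 1 carry 1
  3+9+1 = D
  F+5 = 4 carry 1
  D+0+1 = E
  4+5 = 9
  0+2 = 2
  6+B = 1 carry 1
  5+1+1 = 7

0x7129E4D1F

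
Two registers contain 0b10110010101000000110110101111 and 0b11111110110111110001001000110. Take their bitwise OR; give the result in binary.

0b11111110111111110111111101111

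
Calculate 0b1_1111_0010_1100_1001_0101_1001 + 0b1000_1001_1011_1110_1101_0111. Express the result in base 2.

0b10011111001000100000110000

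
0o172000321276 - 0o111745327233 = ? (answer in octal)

0o60032772043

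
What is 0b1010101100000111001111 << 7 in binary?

0b10101011000001110011110000000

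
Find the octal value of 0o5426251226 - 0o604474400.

0o4621554626

Subtract column by column in base 8:
  6-0 → 6
  2-0 → 2
  2-4 → 6 (borrow)
  1-4-1 → 4 (borrow)
  5-7-1 → 5 (borrow)
  2-4-1 → 5 (borrow)
  6-4-1 → 1
  2-0 → 2
  4-6 → 6 (borrow)
  5-0-1 → 4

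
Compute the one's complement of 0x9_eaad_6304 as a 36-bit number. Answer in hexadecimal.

Each hex digit d becomes f−d:
  9→6, e→1, a→5, a→5, d→2, 6→9, 3→c, 0→f, 4→b

0x615529cfb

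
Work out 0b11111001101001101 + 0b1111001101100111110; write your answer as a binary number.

Add column by column in base 2, right to left:
  1+0 = 1
  0+1 = 1
  1+1 = 0 carry 1
  1+1+1 = 1 carry 1
  0+1+1 = 0 carry 1
  0+1+1 = 0 carry 1
  1+0+1 = 0 carry 1
  0+0+1 = 1
  1+1 = 0 carry 1
  1+1+1 = 1 carry 1
  0+0+1 = 1
  0+1 = 1
  1+1 = 0 carry 1
  1+0+1 = 0 carry 1
  1+0+1 = 0 carry 1
  1+1+1 = 1 carry 1
  1+1+1 = 1 carry 1
  0+1+1 = 0 carry 1
  0+1+1 = 0 carry 1
  final carry 1

0b10011000111010001011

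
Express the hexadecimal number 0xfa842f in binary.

Expand each hex digit to 4 bits: f=1111 a=1010 8=1000 4=0100 2=0010 f=1111.

0b111110101000010000101111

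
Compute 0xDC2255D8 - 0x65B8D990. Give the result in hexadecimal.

0x76697C48

Subtract column by column in base 16:
  8-0 → 8
  D-9 → 4
  5-9 → C (borrow)
  5-D-1 → 7 (borrow)
  2-8-1 → 9 (borrow)
  2-B-1 → 6 (borrow)
  C-5-1 → 6
  D-6 → 7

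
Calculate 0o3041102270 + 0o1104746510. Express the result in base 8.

0o4146051000

Add column by column in base 8, right to left:
  0+0 = 0
  7+1 = 0 carry 1
  2+5+1 = 0 carry 1
  2+6+1 = 1 carry 1
  0+4+1 = 5
  1+7 = 0 carry 1
  1+4+1 = 6
  4+0 = 4
  0+1 = 1
  3+1 = 4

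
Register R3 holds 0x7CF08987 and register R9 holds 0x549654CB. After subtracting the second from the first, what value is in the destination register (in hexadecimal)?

0x285A34BC

Subtract column by column in base 16:
  7-B → C (borrow)
  8-C-1 → B (borrow)
  9-4-1 → 4
  8-5 → 3
  0-6 → A (borrow)
  F-9-1 → 5
  C-4 → 8
  7-5 → 2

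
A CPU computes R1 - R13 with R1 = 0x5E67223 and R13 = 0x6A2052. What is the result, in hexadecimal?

Subtract column by column in base 16:
  3-2 → 1
  2-5 → D (borrow)
  2-0-1 → 1
  7-2 → 5
  6-A → C (borrow)
  E-6-1 → 7
  5-0 → 5

0x57C51D1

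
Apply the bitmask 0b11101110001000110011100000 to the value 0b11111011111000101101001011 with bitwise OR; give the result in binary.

OR bit by bit (1 where either bit is 1):
  11111011111000101101001011
| 11101110001000110011100000
= 11111111111000111111101011

0b11111111111000111111101011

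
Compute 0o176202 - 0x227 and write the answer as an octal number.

0o175133

0x227 = 0o1047 in octal.
Subtract column by column in base 8:
  2-7 → 3 (borrow)
  0-4-1 → 3 (borrow)
  2-0-1 → 1
  6-1 → 5
  7-0 → 7
  1-0 → 1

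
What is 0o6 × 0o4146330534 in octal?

Multiply each base-8 digit by 6, carrying:
  4×6 = 24 → write 0 carry 3
  3×6+3 = 21 → write 5 carry 2
  5×6+2 = 32 → write 0 carry 4
  0×6+4 = 4 → write 4
  3×6 = 18 → write 2 carry 2
  3×6+2 = 20 → write 4 carry 2
  6×6+2 = 38 → write 6 carry 4
  4×6+4 = 28 → write 4 carry 3
  1×6+3 = 9 → write 1 carry 1
  4×6+1 = 25 → write 1 carry 3
  remaining carry: 3

0o31146424050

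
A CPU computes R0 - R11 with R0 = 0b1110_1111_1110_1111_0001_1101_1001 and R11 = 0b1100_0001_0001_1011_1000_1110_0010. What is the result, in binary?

0b10111011010011100011110111

Subtract column by column in base 2:
  1-0 → 1
  0-1 → 1 (borrow)
  0-0-1 → 1 (borrow)
  1-0-1 → 0
  1-0 → 1
  0-1 → 1 (borrow)
  1-1-1 → 1 (borrow)
  1-1-1 → 1 (borrow)
  1-0-1 → 0
  0-0 → 0
  0-0 → 0
  0-1 → 1 (borrow)
  1-1-1 → 1 (borrow)
  1-1-1 → 1 (borrow)
  1-0-1 → 0
  1-1 → 0
  0-1 → 1 (borrow)
  1-0-1 → 0
  1-0 → 1
  1-0 → 1
  1-1 → 0
  1-0 → 1
  1-0 → 1
  1-0 → 1
  0-0 → 0
  1-0 → 1
  1-1 → 0
  1-1 → 0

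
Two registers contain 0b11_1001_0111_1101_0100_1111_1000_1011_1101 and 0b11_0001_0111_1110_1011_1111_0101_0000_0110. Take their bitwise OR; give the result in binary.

OR bit by bit (1 where either bit is 1):
  1110010111110101001111100010111101
| 1100010111111010111111010100000110
= 1110010111111111111111110110111111

0b1110010111111111111111110110111111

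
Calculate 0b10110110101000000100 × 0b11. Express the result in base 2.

0b1000100011111000001100

Multiply each base-2 digit by 3, carrying:
  0×3 = 0 → write 0
  0×3 = 0 → write 0
  1×3 = 3 → write 1 carry 1
  0×3+1 = 1 → write 1
  0×3 = 0 → write 0
  0×3 = 0 → write 0
  0×3 = 0 → write 0
  0×3 = 0 → write 0
  0×3 = 0 → write 0
  1×3 = 3 → write 1 carry 1
  0×3+1 = 1 → write 1
  1×3 = 3 → write 1 carry 1
  0×3+1 = 1 → write 1
  1×3 = 3 → write 1 carry 1
  1×3+1 = 4 → write 0 carry 2
  0×3+2 = 2 → write 0 carry 1
  1×3+1 = 4 → write 0 carry 2
  1×3+2 = 5 → write 1 carry 2
  0×3+2 = 2 → write 0 carry 1
  1×3+1 = 4 → write 0 carry 2
  remaining carry: 10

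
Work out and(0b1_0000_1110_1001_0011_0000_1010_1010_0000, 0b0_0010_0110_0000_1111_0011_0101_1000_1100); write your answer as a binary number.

AND bit by bit (1 only where both bits are 1):
  100001110100100110000101010100000
& 000100110000011110011010110001100
= 000000110000000110000000010000000

0b000000110000000110000000010000000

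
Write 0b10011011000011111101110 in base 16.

0x4D87EE

Group the bits into nibbles: 0100 1101 1000 0111 1110 1110 → 4D87EE.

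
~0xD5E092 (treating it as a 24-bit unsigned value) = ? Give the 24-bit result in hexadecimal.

0x2A1F6D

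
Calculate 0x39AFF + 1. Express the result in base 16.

The trailing 2 digits are F (max in base 16), so adding 1 cascades: they roll to 0 and the next digit up increments.

0x39B00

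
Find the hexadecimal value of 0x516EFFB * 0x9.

Multiply each base-16 digit by 9, carrying:
  B×9 = 99 → write 3 carry 6
  F×9+6 = 141 → write D carry 8
  F×9+8 = 143 → write F carry 8
  E×9+8 = 134 → write 6 carry 8
  6×9+8 = 62 → write E carry 3
  1×9+3 = 12 → write C
  5×9 = 45 → write D carry 2
  remaining carry: 2

0x2DCE6FD3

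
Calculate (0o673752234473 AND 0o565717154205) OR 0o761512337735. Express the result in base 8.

0o761712337735

0o673752234473 AND 0o565717154205 = 0o461712014001.
Then OR with 0o761512337735.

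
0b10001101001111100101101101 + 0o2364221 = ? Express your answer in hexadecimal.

0b10001101001111100101101101 = 0x234F96D in hexadecimal.
0o2364221 = 0x9E891 in hexadecimal.
Add column by column in base 16, right to left:
  D+1 = E
  6+9 = F
  9+8 = 1 carry 1
  F+E+1 = E carry 1
  4+9+1 = E
  3+0 = 3
  2+0 = 2

0x23EE1FE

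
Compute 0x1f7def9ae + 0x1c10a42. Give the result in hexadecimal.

0x1f9a003f0

Add column by column in base 16, right to left:
  e+2 = 0 carry 1
  a+4+1 = f
  9+a = 3 carry 1
  f+0+1 = 0 carry 1
  e+1+1 = 0 carry 1
  d+c+1 = a carry 1
  7+1+1 = 9
  f+0 = f
  1+0 = 1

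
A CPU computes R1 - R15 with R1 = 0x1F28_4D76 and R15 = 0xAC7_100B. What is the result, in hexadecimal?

0x14613D6B

Subtract column by column in base 16:
  6-B → B (borrow)
  7-0-1 → 6
  D-0 → D
  4-1 → 3
  8-7 → 1
  2-C → 6 (borrow)
  F-A-1 → 4
  1-0 → 1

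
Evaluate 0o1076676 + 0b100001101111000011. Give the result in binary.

0b1101001100110000001

0o1076676 = 0b1000111110110111110 in binary.
Add column by column in base 2, right to left:
  0+1 = 1
  1+1 = 0 carry 1
  1+0+1 = 0 carry 1
  1+0+1 = 0 carry 1
  1+0+1 = 0 carry 1
  1+0+1 = 0 carry 1
  0+1+1 = 0 carry 1
  1+1+1 = 1 carry 1
  1+1+1 = 1 carry 1
  0+1+1 = 0 carry 1
  1+0+1 = 0 carry 1
  1+1+1 = 1 carry 1
  1+1+1 = 1 carry 1
  1+0+1 = 0 carry 1
  1+0+1 = 0 carry 1
  0+0+1 = 1
  0+0 = 0
  0+1 = 1
  1+0 = 1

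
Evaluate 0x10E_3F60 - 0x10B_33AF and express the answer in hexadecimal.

0x30BB1

Subtract column by column in base 16:
  0-F → 1 (borrow)
  6-A-1 → B (borrow)
  F-3-1 → B
  3-3 → 0
  E-B → 3
  0-0 → 0
  1-1 → 0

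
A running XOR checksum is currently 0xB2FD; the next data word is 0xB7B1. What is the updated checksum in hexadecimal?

XOR each hex digit independently (no carries):
  B^B=0, 2^7=5, F^B=4, D^1=C

0x054C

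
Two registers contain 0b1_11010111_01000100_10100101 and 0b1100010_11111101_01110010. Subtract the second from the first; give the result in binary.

0b1011101000100011100110011

Subtract column by column in base 2:
  1-0 → 1
  0-1 → 1 (borrow)
  1-0-1 → 0
  0-0 → 0
  0-1 → 1 (borrow)
  1-1-1 → 1 (borrow)
  0-1-1 → 0 (borrow)
  1-0-1 → 0
  0-1 → 1 (borrow)
  0-0-1 → 1 (borrow)
  1-1-1 → 1 (borrow)
  0-1-1 → 0 (borrow)
  0-1-1 → 0 (borrow)
  0-1-1 → 0 (borrow)
  1-1-1 → 1 (borrow)
  0-1-1 → 0 (borrow)
  1-0-1 → 0
  1-1 → 0
  1-0 → 1
  0-0 → 0
  1-0 → 1
  0-1 → 1 (borrow)
  1-1-1 → 1 (borrow)
  1-0-1 → 0
  1-0 → 1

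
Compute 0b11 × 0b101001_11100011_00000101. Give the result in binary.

0b11111011010100100001111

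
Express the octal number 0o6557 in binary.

0b110101101111

Each octal digit is 3 bits: 6=110 5=101 5=101 7=111.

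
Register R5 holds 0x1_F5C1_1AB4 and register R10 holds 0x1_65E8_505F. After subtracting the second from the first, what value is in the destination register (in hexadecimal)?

0x8FD8CA55

Subtract column by column in base 16:
  4-F → 5 (borrow)
  B-5-1 → 5
  A-0 → A
  1-5 → C (borrow)
  1-8-1 → 8 (borrow)
  C-E-1 → D (borrow)
  5-5-1 → F (borrow)
  F-6-1 → 8
  1-1 → 0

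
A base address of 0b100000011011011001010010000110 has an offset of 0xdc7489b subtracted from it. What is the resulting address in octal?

0o2251445753

0b100000011011011001010010000110 = 0o4033312206 in octal.
0xdc7489b = 0o1561644233 in octal.
Subtract column by column in base 8:
  6-3 → 3
  0-3 → 5 (borrow)
  2-2-1 → 7 (borrow)
  2-4-1 → 5 (borrow)
  1-4-1 → 4 (borrow)
  3-6-1 → 4 (borrow)
  3-1-1 → 1
  3-6 → 5 (borrow)
  0-5-1 → 2 (borrow)
  4-1-1 → 2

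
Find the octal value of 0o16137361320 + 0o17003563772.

Add column by column in base 8, right to left:
  0+2 = 2
  2+7 = 1 carry 1
  3+7+1 = 3 carry 1
  1+3+1 = 5
  6+6 = 4 carry 1
  3+5+1 = 1 carry 1
  7+3+1 = 3 carry 1
  3+0+1 = 4
  1+0 = 1
  6+7 = 5 carry 1
  1+1+1 = 3

0o35143145312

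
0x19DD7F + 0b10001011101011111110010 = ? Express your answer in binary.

0b10111111011010101110001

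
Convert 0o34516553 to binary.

0b11100101001110101101011

Each octal digit is 3 bits: 3=011 4=100 5=101 1=001 6=110 5=101 5=101 3=011.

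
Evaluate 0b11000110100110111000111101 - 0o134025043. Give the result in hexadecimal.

0x1aa441a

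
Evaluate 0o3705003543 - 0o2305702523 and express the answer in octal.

Subtract column by column in base 8:
  3-3 → 0
  4-2 → 2
  5-5 → 0
  3-2 → 1
  0-0 → 0
  0-7 → 1 (borrow)
  5-5-1 → 7 (borrow)
  0-0-1 → 7 (borrow)
  7-3-1 → 3
  3-2 → 1

0o1377101020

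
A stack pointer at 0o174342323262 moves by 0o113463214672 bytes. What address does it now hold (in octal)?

Add column by column in base 8, right to left:
  2+2 = 4
  6+7 = 5 carry 1
  2+6+1 = 1 carry 1
  3+4+1 = 0 carry 1
  2+1+1 = 4
  3+2 = 5
  2+3 = 5
  4+6 = 2 carry 1
  3+4+1 = 0 carry 1
  4+3+1 = 0 carry 1
  7+1+1 = 1 carry 1
  1+1+1 = 3

0o310025540154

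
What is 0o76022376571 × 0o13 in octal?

0o1252313362063

Multiply each base-8 digit by 11, carrying:
  1×11 = 11 → write 3 carry 1
  7×11+1 = 78 → write 6 carry 9
  5×11+9 = 64 → write 0 carry 8
  6×11+8 = 74 → write 2 carry 9
  7×11+9 = 86 → write 6 carry 10
  3×11+10 = 43 → write 3 carry 5
  2×11+5 = 27 → write 3 carry 3
  2×11+3 = 25 → write 1 carry 3
  0×11+3 = 3 → write 3
  6×11 = 66 → write 2 carry 8
  7×11+8 = 85 → write 5 carry 10
  remaining carry: 12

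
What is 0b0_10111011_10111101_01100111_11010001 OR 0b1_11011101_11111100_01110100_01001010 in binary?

0b111111111111111010111011111011011

OR bit by bit (1 where either bit is 1):
  010111011101111010110011111010001
| 111011101111111000111010001001010
= 111111111111111010111011111011011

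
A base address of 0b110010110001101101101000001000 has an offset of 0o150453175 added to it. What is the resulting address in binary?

0b110100011010010011000010000101

0o150453175 = 0b1101000100101011001111101 in binary.
Add column by column in base 2, right to left:
  0+1 = 1
  0+0 = 0
  0+1 = 1
  1+1 = 0 carry 1
  0+1+1 = 0 carry 1
  0+1+1 = 0 carry 1
  0+1+1 = 0 carry 1
  0+0+1 = 1
  0+0 = 0
  1+1 = 0 carry 1
  0+1+1 = 0 carry 1
  1+0+1 = 0 carry 1
  1+1+1 = 1 carry 1
  0+0+1 = 1
  1+1 = 0 carry 1
  1+0+1 = 0 carry 1
  0+0+1 = 1
  1+1 = 0 carry 1
  1+0+1 = 0 carry 1
  0+0+1 = 1
  0+0 = 0
  0+1 = 1
  1+0 = 1
  1+1 = 0 carry 1
  0+1+1 = 0 carry 1
  1+0+1 = 0 carry 1
  0+0+1 = 1
  0+0 = 0
  1+0 = 1
  1+0 = 1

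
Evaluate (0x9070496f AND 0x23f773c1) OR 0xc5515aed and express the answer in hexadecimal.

0xc5715bed

0x9070496f AND 0x23f773c1 = 0x00704141.
Then OR with 0xc5515aed.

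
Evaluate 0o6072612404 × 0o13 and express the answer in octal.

Multiply each base-8 digit by 11, carrying:
  4×11 = 44 → write 4 carry 5
  0×11+5 = 5 → write 5
  4×11 = 44 → write 4 carry 5
  2×11+5 = 27 → write 3 carry 3
  1×11+3 = 14 → write 6 carry 1
  6×11+1 = 67 → write 3 carry 8
  2×11+8 = 30 → write 6 carry 3
  7×11+3 = 80 → write 0 carry 10
  0×11+10 = 10 → write 2 carry 1
  6×11+1 = 67 → write 3 carry 8
  remaining carry: 10

0o103206363454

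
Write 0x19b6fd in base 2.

0b110011011011011111101

Expand each hex digit to 4 bits: 1=0001 9=1001 b=1011 6=0110 f=1111 d=1101.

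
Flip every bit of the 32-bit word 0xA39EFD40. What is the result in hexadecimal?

Each hex digit d becomes F−d:
  A→5, 3→C, 9→6, E→1, F→0, D→2, 4→B, 0→F

0x5C6102BF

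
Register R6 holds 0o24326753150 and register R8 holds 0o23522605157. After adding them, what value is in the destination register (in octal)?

0o50051560327

Add column by column in base 8, right to left:
  0+7 = 7
  5+5 = 2 carry 1
  1+1+1 = 3
  3+5 = 0 carry 1
  5+0+1 = 6
  7+6 = 5 carry 1
  6+2+1 = 1 carry 1
  2+2+1 = 5
  3+5 = 0 carry 1
  4+3+1 = 0 carry 1
  2+2+1 = 5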